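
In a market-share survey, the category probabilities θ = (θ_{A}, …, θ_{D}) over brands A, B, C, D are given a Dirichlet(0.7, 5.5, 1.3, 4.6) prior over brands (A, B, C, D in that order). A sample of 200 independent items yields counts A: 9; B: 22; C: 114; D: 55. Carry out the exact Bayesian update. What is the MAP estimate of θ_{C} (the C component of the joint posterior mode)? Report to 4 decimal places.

0.5493

The Dirichlet prior is conjugate to the Multinomial likelihood: each posterior αⱼ = prior αⱼ + observed count nⱼ.
Posterior concentration: (9.7, 27.5, 115.3, 59.6), total = 212.1.
Joint mode component: (α_{C}−1)/(Σα−K) = 114.3/208.1 = 0.5493.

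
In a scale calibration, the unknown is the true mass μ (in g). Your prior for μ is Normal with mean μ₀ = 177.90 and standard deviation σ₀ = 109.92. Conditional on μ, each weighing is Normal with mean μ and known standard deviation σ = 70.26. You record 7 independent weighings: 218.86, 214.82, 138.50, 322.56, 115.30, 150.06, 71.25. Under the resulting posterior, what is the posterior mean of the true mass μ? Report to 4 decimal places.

For Normal data with known variance σ², a Normal(μ₀, σ₀²) prior on μ is conjugate. Posterior precision = 1/σ₀² + n/σ²; posterior mean is the precision-weighted average of μ₀ and x̄.
Σxᵢ = 218.86 + 214.82 + 138.50 + 322.56 + 115.30 + 150.06 + 71.25 = 1231.35, so n·x̄ = 1231.35.
σ₀² = 109.92² = 12082.4064, σ² = 70.26² = 4936.4676; σ² + n·σ₀² = 4936.4676 + 7·12082.4064 = 89513.3124.
Posterior mean = (μ₀/σ₀² + n·x̄/σ²)/(1/σ₀² + n/σ²) = (σ²·μ₀ + σ₀²·n·x̄)/(σ² + n·σ₀²) = (4936.4676·177.90 + 12082.4064·1231.35)/89513.3124 = 15755868.70668/89513.3124 = 176.0170.

176.0170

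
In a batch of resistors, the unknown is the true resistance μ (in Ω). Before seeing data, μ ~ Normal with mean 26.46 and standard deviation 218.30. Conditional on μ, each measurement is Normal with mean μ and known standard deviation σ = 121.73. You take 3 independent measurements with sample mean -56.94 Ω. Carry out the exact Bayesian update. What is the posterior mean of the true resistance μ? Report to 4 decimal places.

For Normal data with known variance σ², a Normal(μ₀, σ₀²) prior on μ is conjugate. Posterior precision = 1/σ₀² + n/σ²; posterior mean is the precision-weighted average of μ₀ and x̄.
n·x̄ = 3·(-56.94) = -170.82.
σ₀² = 218.30² = 47654.89, σ² = 121.73² = 14818.1929; σ² + n·σ₀² = 14818.1929 + 3·47654.89 = 157782.8629.
Posterior mean = (μ₀/σ₀² + n·x̄/σ²)/(1/σ₀² + n/σ²) = (σ²·μ₀ + σ₀²·n·x̄)/(σ² + n·σ₀²) = (14818.1929·26.46 + 47654.89·(-170.82))/157782.8629 = -7748318.925666/157782.8629 = -49.1075.

-49.1075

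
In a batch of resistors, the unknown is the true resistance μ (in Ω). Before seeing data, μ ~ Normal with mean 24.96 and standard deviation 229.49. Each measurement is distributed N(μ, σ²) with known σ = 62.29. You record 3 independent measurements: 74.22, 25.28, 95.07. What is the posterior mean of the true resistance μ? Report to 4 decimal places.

63.9004

For Normal data with known variance σ², a Normal(μ₀, σ₀²) prior on μ is conjugate. Posterior precision = 1/σ₀² + n/σ²; posterior mean is the precision-weighted average of μ₀ and x̄.
Σxᵢ = 74.22 + 25.28 + 95.07 = 194.57, so n·x̄ = 194.57.
σ₀² = 229.49² = 52665.6601, σ² = 62.29² = 3880.0441; σ² + n·σ₀² = 3880.0441 + 3·52665.6601 = 161877.0244.
Posterior mean = (μ₀/σ₀² + n·x̄/σ²)/(1/σ₀² + n/σ²) = (σ²·μ₀ + σ₀²·n·x̄)/(σ² + n·σ₀²) = (3880.0441·24.96 + 52665.6601·194.57)/161877.0244 = 10344003.386393/161877.0244 = 63.9004.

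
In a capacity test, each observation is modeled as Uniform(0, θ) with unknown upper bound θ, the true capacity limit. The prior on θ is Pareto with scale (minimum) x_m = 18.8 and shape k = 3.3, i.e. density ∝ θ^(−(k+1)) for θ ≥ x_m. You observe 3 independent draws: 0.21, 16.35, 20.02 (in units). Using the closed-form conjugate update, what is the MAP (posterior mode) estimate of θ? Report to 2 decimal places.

A Pareto(scale x_m, shape k) prior on the upper bound θ of Uniform(0, θ) is conjugate: posterior is Pareto(max(x_m, max xᵢ), k + n).
Sample maximum = 20.02; prior scale x_m = 18.8 → posterior scale = max = 20.02.
Posterior shape = 3.3 + 3 = 6.3.
The Pareto density is decreasing on [x_m, ∞), so the mode is x_m = 20.02.

20.02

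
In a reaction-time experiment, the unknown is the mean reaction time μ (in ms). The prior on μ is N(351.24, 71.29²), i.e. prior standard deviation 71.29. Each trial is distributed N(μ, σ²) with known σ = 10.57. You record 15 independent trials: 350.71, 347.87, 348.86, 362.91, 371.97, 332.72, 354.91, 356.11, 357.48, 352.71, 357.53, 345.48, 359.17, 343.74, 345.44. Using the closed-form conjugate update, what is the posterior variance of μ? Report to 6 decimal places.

7.437427

For Normal data with known variance σ², a Normal(μ₀, σ₀²) prior on μ is conjugate. Posterior precision = 1/σ₀² + n/σ²; posterior mean is the precision-weighted average of μ₀ and x̄.
σ₀² = 71.29² = 5082.2641, σ² = 10.57² = 111.7249; σ² + n·σ₀² = 111.7249 + 15·5082.2641 = 76345.6864.
Posterior precision = 1/σ₀² + n/σ² = 1/5082.2641 + 15/111.7249 = (σ² + n·σ₀²)/(σ₀²σ²) = 76345.6864/(5082.2641·111.7249); posterior variance σₙ² = σ₀²σ²/(σ² + n·σ₀²) = 5082.2641·111.7249/76345.6864 = 7.437427.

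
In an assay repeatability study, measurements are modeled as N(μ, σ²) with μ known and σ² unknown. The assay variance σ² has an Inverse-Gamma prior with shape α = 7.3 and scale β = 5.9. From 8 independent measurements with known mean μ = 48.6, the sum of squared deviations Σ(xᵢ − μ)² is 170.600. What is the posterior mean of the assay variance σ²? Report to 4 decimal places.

With known mean μ and an Inverse-Gamma(α, β) prior on σ², the Normal likelihood is conjugate: posterior is Inv-Gamma(α + n/2, β + Σ(xᵢ−μ)²/2).
Posterior: Inv-Gamma(7.3 + 8/2, 5.9 + 170.600/2) = Inv-Gamma(11.30, 91.2000).
E[σ²|data] = β/(α−1) = 91.2000/10.30 = 8.8544.

8.8544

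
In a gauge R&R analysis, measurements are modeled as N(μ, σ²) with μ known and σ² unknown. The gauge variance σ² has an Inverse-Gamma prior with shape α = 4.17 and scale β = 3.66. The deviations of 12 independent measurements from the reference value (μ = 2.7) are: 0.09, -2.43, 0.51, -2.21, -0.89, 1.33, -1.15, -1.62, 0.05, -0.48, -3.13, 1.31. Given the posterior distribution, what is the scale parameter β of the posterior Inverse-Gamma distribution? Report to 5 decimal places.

With known mean μ and an Inverse-Gamma(α, β) prior on σ², the Normal likelihood is conjugate: posterior is Inv-Gamma(α + n/2, β + Σ(xᵢ−μ)²/2).
Σ(xᵢ−μ)² = (0.09)² + (-2.43)² + (0.51)² + (-2.21)² + (-0.89)² + (1.33)² + (-1.15)² + (-1.62)² + (0.05)² + (-0.48)² + (-3.13)² + (1.31)² = 29.3110.
Posterior: Inv-Gamma(4.17 + 12/2, 3.66 + 29.3110/2) = Inv-Gamma(10.17, 18.31550).
Posterior β = 18.31550.

18.31550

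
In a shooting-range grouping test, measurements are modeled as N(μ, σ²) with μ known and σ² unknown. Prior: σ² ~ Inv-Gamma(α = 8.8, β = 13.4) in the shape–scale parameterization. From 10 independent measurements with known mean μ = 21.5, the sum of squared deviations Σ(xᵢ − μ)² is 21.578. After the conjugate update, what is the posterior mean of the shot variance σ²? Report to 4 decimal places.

With known mean μ and an Inverse-Gamma(α, β) prior on σ², the Normal likelihood is conjugate: posterior is Inv-Gamma(α + n/2, β + Σ(xᵢ−μ)²/2).
Posterior: Inv-Gamma(8.8 + 10/2, 13.4 + 21.578/2) = Inv-Gamma(13.80, 24.1890).
E[σ²|data] = β/(α−1) = 24.1890/12.80 = 1.8898.

1.8898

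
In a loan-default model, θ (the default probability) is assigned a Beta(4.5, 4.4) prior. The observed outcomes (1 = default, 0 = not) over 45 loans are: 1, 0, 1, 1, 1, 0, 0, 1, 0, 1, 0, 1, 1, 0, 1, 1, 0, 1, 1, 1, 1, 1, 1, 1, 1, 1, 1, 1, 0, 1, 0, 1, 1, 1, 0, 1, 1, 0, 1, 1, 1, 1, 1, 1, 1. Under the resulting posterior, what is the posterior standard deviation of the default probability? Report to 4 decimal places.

0.0610

The Beta prior is conjugate to a Binomial/Bernoulli likelihood; the update adds successes to α and failures to β.
Posterior: Beta(α+k, β+n−k) = Beta(4.5+34, 4.4+11) = Beta(38.5, 15.4).
Var = αβ/((α+β)²(α+β+1)) = 38.5·15.4/(53.9²·54.9) = 0.00371733; SD = √0.00371733 = 0.0610.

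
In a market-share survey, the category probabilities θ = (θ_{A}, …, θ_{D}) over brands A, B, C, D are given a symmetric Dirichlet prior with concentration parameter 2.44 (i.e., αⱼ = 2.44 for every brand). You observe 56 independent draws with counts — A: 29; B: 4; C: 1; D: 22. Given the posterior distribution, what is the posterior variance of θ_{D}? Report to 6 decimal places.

The Dirichlet prior is conjugate to the Multinomial likelihood: each posterior αⱼ = prior αⱼ + observed count nⱼ.
Posterior concentration: (31.44, 6.44, 3.44, 24.44), total = 65.76.
Var[θ_j] = α_j(Σα−α_j)/((Σα)²(Σα+1)) = 24.44·41.32/(65.76²·66.76) = 0.003498.

0.003498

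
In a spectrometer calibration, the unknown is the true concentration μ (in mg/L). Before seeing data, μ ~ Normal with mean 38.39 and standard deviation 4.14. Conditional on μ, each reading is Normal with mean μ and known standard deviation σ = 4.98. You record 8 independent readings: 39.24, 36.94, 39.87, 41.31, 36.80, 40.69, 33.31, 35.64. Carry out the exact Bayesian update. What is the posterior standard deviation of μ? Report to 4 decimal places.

For Normal data with known variance σ², a Normal(μ₀, σ₀²) prior on μ is conjugate. Posterior precision = 1/σ₀² + n/σ²; posterior mean is the precision-weighted average of μ₀ and x̄.
σ₀² = 4.14² = 17.1396, σ² = 4.98² = 24.8004; σ² + n·σ₀² = 24.8004 + 8·17.1396 = 161.9172.
Posterior precision = 1/σ₀² + n/σ² = 1/17.1396 + 8/24.8004 = (σ² + n·σ₀²)/(σ₀²σ²) = 161.9172/(17.1396·24.8004); posterior variance σₙ² = σ₀²σ²/(σ² + n·σ₀²) = 17.1396·24.8004/161.9172 = 2.625224.
Posterior SD = √σₙ² = √(17.1396·24.8004/161.9172) = 1.6203.

1.6203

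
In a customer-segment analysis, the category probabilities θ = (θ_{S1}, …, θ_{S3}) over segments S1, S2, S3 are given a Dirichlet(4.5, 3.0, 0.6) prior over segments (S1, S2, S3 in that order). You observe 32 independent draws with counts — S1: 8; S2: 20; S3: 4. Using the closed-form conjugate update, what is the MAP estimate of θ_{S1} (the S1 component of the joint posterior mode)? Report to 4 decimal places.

The Dirichlet prior is conjugate to the Multinomial likelihood: each posterior αⱼ = prior αⱼ + observed count nⱼ.
Posterior concentration: (12.5, 23.0, 4.6), total = 40.1.
Joint mode component: (α_{S1}−1)/(Σα−K) = 11.5/37.1 = 0.3100.

0.3100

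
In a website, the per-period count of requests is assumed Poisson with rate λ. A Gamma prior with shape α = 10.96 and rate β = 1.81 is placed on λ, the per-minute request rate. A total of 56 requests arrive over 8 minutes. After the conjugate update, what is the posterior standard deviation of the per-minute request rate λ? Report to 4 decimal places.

With a Gamma(shape α, rate β) prior, the Poisson likelihood is conjugate: the posterior is Gamma(α + ΣXᵢ, β + n).
Posterior: Gamma(α+S, β+n) = Gamma(10.96+56, 1.81+8) = Gamma(66.96, 9.81).
SD = √α/β = √66.96/9.81 = 0.8341.

0.8341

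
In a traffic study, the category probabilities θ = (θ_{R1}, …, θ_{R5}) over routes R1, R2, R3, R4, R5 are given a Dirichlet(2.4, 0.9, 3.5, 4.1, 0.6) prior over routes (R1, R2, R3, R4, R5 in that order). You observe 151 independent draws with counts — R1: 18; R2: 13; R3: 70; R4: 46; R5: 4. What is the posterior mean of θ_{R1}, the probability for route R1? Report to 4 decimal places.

The Dirichlet prior is conjugate to the Multinomial likelihood: each posterior αⱼ = prior αⱼ + observed count nⱼ.
Posterior concentration: (20.4, 13.9, 73.5, 50.1, 4.6), total = 162.5.
E[θ_{R1}|data] = α_{R1}/Σα = 20.4/162.5 = 0.1255.

0.1255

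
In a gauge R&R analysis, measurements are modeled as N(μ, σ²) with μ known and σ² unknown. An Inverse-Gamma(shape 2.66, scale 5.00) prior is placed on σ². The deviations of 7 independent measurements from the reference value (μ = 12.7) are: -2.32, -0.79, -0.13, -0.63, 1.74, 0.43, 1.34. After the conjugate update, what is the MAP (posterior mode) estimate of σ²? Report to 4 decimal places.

1.4964

With known mean μ and an Inverse-Gamma(α, β) prior on σ², the Normal likelihood is conjugate: posterior is Inv-Gamma(α + n/2, β + Σ(xᵢ−μ)²/2).
Σ(xᵢ−μ)² = (-2.32)² + (-0.79)² + (-0.13)² + (-0.63)² + (1.74)² + (0.43)² + (1.34)² = 11.4284.
Posterior: Inv-Gamma(2.66 + 7/2, 5.00 + 11.4284/2) = Inv-Gamma(6.16, 10.71420).
Mode = β/(α+1) = 10.71420/7.16 = 1.4964.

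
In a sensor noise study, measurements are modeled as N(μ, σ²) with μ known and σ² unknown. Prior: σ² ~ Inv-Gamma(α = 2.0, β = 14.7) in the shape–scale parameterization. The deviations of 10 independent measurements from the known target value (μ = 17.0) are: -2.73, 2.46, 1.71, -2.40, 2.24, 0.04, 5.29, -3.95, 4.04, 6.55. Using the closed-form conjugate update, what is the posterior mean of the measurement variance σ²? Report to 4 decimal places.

13.2849

With known mean μ and an Inverse-Gamma(α, β) prior on σ², the Normal likelihood is conjugate: posterior is Inv-Gamma(α + n/2, β + Σ(xᵢ−μ)²/2).
Σ(xᵢ−μ)² = (-2.73)² + (2.46)² + (1.71)² + (-2.40)² + (2.24)² + (0.04)² + (5.29)² + (-3.95)² + (4.04)² + (6.55)² = 130.0185.
Posterior: Inv-Gamma(2.0 + 10/2, 14.7 + 130.0185/2) = Inv-Gamma(7.00, 79.70925).
E[σ²|data] = β/(α−1) = 79.70925/6.00 = 13.2849.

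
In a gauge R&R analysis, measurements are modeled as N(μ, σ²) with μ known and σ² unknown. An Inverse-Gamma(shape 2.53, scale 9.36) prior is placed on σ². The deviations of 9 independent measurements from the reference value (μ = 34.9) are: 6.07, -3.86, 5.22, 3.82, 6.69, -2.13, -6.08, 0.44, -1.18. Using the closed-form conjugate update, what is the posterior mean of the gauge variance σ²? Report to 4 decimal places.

16.5962

With known mean μ and an Inverse-Gamma(α, β) prior on σ², the Normal likelihood is conjugate: posterior is Inv-Gamma(α + n/2, β + Σ(xᵢ−μ)²/2).
Σ(xᵢ−μ)² = (6.07)² + (-3.86)² + (5.22)² + (3.82)² + (6.69)² + (-2.13)² + (-6.08)² + (0.44)² + (-1.18)² = 181.4307.
Posterior: Inv-Gamma(2.53 + 9/2, 9.36 + 181.4307/2) = Inv-Gamma(7.03, 100.07535).
E[σ²|data] = β/(α−1) = 100.07535/6.03 = 16.5962.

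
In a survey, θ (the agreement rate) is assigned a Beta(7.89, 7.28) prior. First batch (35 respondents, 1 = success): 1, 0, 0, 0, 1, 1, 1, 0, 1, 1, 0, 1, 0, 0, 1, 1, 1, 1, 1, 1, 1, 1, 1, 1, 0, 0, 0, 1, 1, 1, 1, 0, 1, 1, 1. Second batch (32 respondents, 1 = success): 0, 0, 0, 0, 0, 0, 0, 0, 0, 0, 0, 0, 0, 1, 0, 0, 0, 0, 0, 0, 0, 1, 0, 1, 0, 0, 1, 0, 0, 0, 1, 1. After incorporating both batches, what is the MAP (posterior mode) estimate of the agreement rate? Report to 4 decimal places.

The Beta prior is conjugate to a Binomial/Bernoulli likelihood; the update adds successes to α and failures to β.
After batch 1: Beta(7.89+24, 7.28+11) = Beta(31.89, 18.28).
After batch 2: Beta(31.89+6, 18.28+26) = Beta(37.89, 44.28).
Mode of Beta(a,b) for a,b>1 is (a−1)/(a+b−2) = 36.89/80.17 = 0.4601.

0.4601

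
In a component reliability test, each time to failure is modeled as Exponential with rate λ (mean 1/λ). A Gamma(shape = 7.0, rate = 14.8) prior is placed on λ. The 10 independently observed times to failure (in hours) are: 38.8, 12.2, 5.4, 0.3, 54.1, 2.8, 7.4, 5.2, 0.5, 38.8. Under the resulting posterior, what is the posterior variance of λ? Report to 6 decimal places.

0.000523

With a Gamma(shape α, rate β) prior on the exponential rate λ, the posterior after n observations with total T = Σxᵢ is Gamma(α+n, β+T).
Sum of observations T = 165.5 hours; n = 10.
Posterior: Gamma(7.0+10, 14.8+165.5) = Gamma(17.0, 180.3).
Var = α/β² = 0.000523.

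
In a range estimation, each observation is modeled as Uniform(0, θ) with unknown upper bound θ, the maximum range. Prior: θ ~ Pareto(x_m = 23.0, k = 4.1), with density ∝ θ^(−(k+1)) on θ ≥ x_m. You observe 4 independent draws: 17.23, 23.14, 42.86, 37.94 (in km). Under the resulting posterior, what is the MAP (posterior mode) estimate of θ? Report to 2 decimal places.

42.86

A Pareto(scale x_m, shape k) prior on the upper bound θ of Uniform(0, θ) is conjugate: posterior is Pareto(max(x_m, max xᵢ), k + n).
Sample maximum = 42.86; prior scale x_m = 23.0 → posterior scale = max = 42.86.
Posterior shape = 4.1 + 4 = 8.1.
The Pareto density is decreasing on [x_m, ∞), so the mode is x_m = 42.86.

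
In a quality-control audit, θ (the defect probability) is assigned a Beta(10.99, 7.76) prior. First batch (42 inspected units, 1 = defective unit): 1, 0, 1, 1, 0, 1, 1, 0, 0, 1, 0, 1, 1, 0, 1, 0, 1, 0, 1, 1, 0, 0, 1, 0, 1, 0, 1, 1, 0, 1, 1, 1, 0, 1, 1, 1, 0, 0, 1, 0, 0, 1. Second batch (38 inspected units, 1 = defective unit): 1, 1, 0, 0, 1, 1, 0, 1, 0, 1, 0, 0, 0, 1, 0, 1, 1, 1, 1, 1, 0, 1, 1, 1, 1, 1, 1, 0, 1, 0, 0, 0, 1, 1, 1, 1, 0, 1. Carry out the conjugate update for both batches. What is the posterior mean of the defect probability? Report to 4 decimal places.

0.5974

The Beta prior is conjugate to a Binomial/Bernoulli likelihood; the update adds successes to α and failures to β.
After batch 1: Beta(10.99+24, 7.76+18) = Beta(34.99, 25.76).
After batch 2: Beta(34.99+24, 25.76+14) = Beta(58.99, 39.76).
Posterior mean = α/(α+β) = 58.99/98.75 = 0.5974.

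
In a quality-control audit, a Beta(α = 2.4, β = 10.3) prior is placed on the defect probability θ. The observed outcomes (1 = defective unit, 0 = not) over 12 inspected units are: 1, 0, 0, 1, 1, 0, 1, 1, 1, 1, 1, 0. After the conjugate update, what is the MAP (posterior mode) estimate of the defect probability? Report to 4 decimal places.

The Beta prior is conjugate to a Binomial/Bernoulli likelihood; the update adds successes to α and failures to β.
Posterior: Beta(α+k, β+n−k) = Beta(2.4+8, 10.3+4) = Beta(10.4, 14.3).
Mode of Beta(a,b) for a,b>1 is (a−1)/(a+b−2) = 9.4/22.7 = 0.4141.

0.4141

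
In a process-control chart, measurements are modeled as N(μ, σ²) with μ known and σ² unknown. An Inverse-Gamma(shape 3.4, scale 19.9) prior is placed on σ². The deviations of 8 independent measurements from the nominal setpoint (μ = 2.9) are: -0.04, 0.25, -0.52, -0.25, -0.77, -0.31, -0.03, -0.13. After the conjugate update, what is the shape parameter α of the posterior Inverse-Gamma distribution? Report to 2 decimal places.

With known mean μ and an Inverse-Gamma(α, β) prior on σ², the Normal likelihood is conjugate: posterior is Inv-Gamma(α + n/2, β + Σ(xᵢ−μ)²/2).
Σ(xᵢ−μ)² = (-0.04)² + (0.25)² + (-0.52)² + (-0.25)² + (-0.77)² + (-0.31)² + (-0.03)² + (-0.13)² = 1.1038.
Posterior: Inv-Gamma(3.4 + 8/2, 19.9 + 1.1038/2) = Inv-Gamma(7.40, 20.45190).
Posterior α = 7.40.

7.40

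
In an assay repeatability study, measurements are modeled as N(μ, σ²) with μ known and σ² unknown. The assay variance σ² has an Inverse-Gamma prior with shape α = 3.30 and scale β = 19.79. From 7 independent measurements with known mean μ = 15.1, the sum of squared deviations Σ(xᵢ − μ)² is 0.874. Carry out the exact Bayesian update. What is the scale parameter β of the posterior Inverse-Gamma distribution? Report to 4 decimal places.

With known mean μ and an Inverse-Gamma(α, β) prior on σ², the Normal likelihood is conjugate: posterior is Inv-Gamma(α + n/2, β + Σ(xᵢ−μ)²/2).
Posterior: Inv-Gamma(3.30 + 7/2, 19.79 + 0.874/2) = Inv-Gamma(6.80, 20.2270).
Posterior β = 20.2270.

20.2270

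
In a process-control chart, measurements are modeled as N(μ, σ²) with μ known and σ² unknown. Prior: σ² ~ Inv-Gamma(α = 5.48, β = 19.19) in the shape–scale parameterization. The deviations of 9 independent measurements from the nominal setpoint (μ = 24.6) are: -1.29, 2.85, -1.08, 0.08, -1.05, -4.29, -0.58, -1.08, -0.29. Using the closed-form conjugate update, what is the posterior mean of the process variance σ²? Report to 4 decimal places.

3.9217

With known mean μ and an Inverse-Gamma(α, β) prior on σ², the Normal likelihood is conjugate: posterior is Inv-Gamma(α + n/2, β + Σ(xᵢ−μ)²/2).
Σ(xᵢ−μ)² = (-1.29)² + (2.85)² + (-1.08)² + (0.08)² + (-1.05)² + (-4.29)² + (-0.58)² + (-1.08)² + (-0.29)² = 32.0529.
Posterior: Inv-Gamma(5.48 + 9/2, 19.19 + 32.0529/2) = Inv-Gamma(9.98, 35.21645).
E[σ²|data] = β/(α−1) = 35.21645/8.98 = 3.9217.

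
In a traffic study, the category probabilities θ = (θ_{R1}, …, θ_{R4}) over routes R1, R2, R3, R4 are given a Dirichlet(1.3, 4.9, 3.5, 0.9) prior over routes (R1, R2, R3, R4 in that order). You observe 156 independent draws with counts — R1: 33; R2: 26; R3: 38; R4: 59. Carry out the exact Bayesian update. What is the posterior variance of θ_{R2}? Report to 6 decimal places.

0.000901

The Dirichlet prior is conjugate to the Multinomial likelihood: each posterior αⱼ = prior αⱼ + observed count nⱼ.
Posterior concentration: (34.3, 30.9, 41.5, 59.9), total = 166.6.
Var[θ_j] = α_j(Σα−α_j)/((Σα)²(Σα+1)) = 30.9·135.7/(166.6²·167.6) = 0.000901.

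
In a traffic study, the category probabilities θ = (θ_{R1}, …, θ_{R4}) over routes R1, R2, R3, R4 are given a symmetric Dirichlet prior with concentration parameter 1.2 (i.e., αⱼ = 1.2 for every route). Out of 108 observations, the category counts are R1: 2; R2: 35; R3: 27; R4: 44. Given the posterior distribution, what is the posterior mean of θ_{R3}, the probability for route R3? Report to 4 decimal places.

0.2500

The Dirichlet prior is conjugate to the Multinomial likelihood: each posterior αⱼ = prior αⱼ + observed count nⱼ.
Posterior concentration: (3.2, 36.2, 28.2, 45.2), total = 112.8.
E[θ_{R3}|data] = α_{R3}/Σα = 28.2/112.8 = 0.2500.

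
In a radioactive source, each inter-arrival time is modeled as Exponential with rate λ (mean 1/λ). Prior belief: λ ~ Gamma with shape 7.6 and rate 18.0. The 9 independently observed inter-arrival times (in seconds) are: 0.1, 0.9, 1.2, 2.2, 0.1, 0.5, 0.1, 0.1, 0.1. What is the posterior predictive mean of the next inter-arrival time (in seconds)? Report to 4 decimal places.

1.4936

With a Gamma(shape α, rate β) prior on the exponential rate λ, the posterior after n observations with total T = Σxᵢ is Gamma(α+n, β+T).
Sum of observations T = 5.3 seconds; n = 9.
Posterior: Gamma(7.6+9, 18.0+5.3) = Gamma(16.6, 23.3).
The predictive distribution for the next observation is Lomax; its mean is β/(α−1) = 23.3/15.6 = 1.4936.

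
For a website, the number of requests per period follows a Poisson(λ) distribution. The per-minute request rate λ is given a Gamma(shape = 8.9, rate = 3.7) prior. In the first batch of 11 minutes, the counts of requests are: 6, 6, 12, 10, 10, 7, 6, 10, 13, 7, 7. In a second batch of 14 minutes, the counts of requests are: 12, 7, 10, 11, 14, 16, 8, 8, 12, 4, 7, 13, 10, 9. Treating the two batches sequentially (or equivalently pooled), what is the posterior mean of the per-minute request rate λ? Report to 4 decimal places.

With a Gamma(shape α, rate β) prior, the Poisson likelihood is conjugate: the posterior is Gamma(α + ΣXᵢ, β + n).
Batch 1: sum of counts S = 94 over n = 11 minutes.
After batch 1: Gamma(α+S, β+n) = Gamma(8.9+94, 3.7+11) = Gamma(102.9, 14.7).
Batch 2: sum of counts S = 141 over n = 14 minutes.
After batch 2: Gamma(α+S, β+n) = Gamma(102.9+141, 14.7+14) = Gamma(243.9, 28.7).
Posterior mean = α/β = 243.9/28.7 = 8.4983.

8.4983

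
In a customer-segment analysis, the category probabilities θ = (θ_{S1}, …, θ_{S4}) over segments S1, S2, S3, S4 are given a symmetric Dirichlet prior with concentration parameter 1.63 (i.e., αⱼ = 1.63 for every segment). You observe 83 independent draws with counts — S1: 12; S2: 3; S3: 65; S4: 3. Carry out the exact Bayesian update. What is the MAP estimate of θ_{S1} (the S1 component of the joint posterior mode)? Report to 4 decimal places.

0.1477

The Dirichlet prior is conjugate to the Multinomial likelihood: each posterior αⱼ = prior αⱼ + observed count nⱼ.
Posterior concentration: (13.63, 4.63, 66.63, 4.63), total = 89.52.
Joint mode component: (α_{S1}−1)/(Σα−K) = 12.63/85.52 = 0.1477.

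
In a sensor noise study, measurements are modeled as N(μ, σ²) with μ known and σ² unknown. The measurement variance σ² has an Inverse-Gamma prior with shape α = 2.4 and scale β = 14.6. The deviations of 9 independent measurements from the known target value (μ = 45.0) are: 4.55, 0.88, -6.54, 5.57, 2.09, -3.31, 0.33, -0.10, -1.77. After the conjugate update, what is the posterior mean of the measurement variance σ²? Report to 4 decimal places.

12.1228

With known mean μ and an Inverse-Gamma(α, β) prior on σ², the Normal likelihood is conjugate: posterior is Inv-Gamma(α + n/2, β + Σ(xᵢ−μ)²/2).
Σ(xᵢ−μ)² = (4.55)² + (0.88)² + (-6.54)² + (5.57)² + (2.09)² + (-3.31)² + (0.33)² + (-0.10)² + (-1.77)² = 113.8494.
Posterior: Inv-Gamma(2.4 + 9/2, 14.6 + 113.8494/2) = Inv-Gamma(6.90, 71.52470).
E[σ²|data] = β/(α−1) = 71.52470/5.90 = 12.1228.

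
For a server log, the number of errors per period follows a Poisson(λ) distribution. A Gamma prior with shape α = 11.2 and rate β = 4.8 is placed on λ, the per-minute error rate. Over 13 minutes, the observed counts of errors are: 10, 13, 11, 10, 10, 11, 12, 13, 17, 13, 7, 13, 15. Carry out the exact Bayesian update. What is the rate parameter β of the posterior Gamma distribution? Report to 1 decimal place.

With a Gamma(shape α, rate β) prior, the Poisson likelihood is conjugate: the posterior is Gamma(α + ΣXᵢ, β + n).
Sum of counts S = 155 over n = 13 minutes.
Posterior: Gamma(α+S, β+n) = Gamma(11.2+155, 4.8+13) = Gamma(166.2, 17.8).
Posterior β = 17.8.

17.8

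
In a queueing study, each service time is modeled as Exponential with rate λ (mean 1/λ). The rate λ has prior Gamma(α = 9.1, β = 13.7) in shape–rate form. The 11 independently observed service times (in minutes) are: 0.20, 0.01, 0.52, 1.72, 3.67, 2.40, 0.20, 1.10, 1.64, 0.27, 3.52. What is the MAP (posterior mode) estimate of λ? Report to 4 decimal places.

0.6598

With a Gamma(shape α, rate β) prior on the exponential rate λ, the posterior after n observations with total T = Σxᵢ is Gamma(α+n, β+T).
Sum of observations T = 15.25 minutes; n = 11.
Posterior: Gamma(9.1+11, 13.7+15.25) = Gamma(20.1, 28.95).
Mode = (α−1)/β = 0.6598.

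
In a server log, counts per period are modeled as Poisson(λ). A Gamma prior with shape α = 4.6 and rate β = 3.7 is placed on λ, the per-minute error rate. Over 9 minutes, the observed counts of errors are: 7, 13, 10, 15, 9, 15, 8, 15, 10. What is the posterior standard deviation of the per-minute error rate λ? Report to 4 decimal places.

0.8130

With a Gamma(shape α, rate β) prior, the Poisson likelihood is conjugate: the posterior is Gamma(α + ΣXᵢ, β + n).
Sum of counts S = 102 over n = 9 minutes.
Posterior: Gamma(α+S, β+n) = Gamma(4.6+102, 3.7+9) = Gamma(106.6, 12.7).
SD = √α/β = √106.6/12.7 = 0.8130.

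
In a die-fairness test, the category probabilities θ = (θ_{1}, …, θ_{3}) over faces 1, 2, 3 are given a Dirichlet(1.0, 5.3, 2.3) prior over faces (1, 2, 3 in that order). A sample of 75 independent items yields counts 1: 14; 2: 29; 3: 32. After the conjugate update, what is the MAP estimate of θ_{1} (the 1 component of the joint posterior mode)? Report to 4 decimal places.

The Dirichlet prior is conjugate to the Multinomial likelihood: each posterior αⱼ = prior αⱼ + observed count nⱼ.
Posterior concentration: (15.0, 34.3, 34.3), total = 83.6.
Joint mode component: (α_{1}−1)/(Σα−K) = 14.0/80.6 = 0.1737.

0.1737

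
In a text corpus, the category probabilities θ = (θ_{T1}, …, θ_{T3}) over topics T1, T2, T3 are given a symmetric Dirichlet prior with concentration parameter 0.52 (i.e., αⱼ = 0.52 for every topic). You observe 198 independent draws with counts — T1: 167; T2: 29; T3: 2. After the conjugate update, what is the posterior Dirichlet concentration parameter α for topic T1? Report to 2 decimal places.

167.52

The Dirichlet prior is conjugate to the Multinomial likelihood: each posterior αⱼ = prior αⱼ + observed count nⱼ.
Posterior concentration: (167.52, 29.52, 2.52), total = 199.56.
α_{T1} = 0.52 + 167 = 167.52.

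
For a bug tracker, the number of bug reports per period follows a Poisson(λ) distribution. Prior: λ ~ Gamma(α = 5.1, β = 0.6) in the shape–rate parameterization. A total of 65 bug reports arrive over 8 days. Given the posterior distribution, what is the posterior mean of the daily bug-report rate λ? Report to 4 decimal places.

8.1512

With a Gamma(shape α, rate β) prior, the Poisson likelihood is conjugate: the posterior is Gamma(α + ΣXᵢ, β + n).
Posterior: Gamma(α+S, β+n) = Gamma(5.1+65, 0.6+8) = Gamma(70.1, 8.6).
Posterior mean = α/β = 70.1/8.6 = 8.1512.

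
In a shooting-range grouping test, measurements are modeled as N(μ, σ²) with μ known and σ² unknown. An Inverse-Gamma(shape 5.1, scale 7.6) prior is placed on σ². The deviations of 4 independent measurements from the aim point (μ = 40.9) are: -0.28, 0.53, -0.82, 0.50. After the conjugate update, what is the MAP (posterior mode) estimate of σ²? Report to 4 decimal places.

With known mean μ and an Inverse-Gamma(α, β) prior on σ², the Normal likelihood is conjugate: posterior is Inv-Gamma(α + n/2, β + Σ(xᵢ−μ)²/2).
Σ(xᵢ−μ)² = (-0.28)² + (0.53)² + (-0.82)² + (0.50)² = 1.2817.
Posterior: Inv-Gamma(5.1 + 4/2, 7.6 + 1.2817/2) = Inv-Gamma(7.10, 8.24085).
Mode = β/(α+1) = 8.24085/8.10 = 1.0174.

1.0174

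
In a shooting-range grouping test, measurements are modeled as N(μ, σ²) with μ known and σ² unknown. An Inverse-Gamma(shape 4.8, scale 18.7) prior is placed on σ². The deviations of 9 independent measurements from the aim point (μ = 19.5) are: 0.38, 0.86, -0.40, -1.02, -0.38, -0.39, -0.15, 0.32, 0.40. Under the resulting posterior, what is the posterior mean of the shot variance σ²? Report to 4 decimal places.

2.4136

With known mean μ and an Inverse-Gamma(α, β) prior on σ², the Normal likelihood is conjugate: posterior is Inv-Gamma(α + n/2, β + Σ(xᵢ−μ)²/2).
Σ(xᵢ−μ)² = (0.38)² + (0.86)² + (-0.40)² + (-1.02)² + (-0.38)² + (-0.39)² + (-0.15)² + (0.32)² + (0.40)² = 2.6658.
Posterior: Inv-Gamma(4.8 + 9/2, 18.7 + 2.6658/2) = Inv-Gamma(9.30, 20.03290).
E[σ²|data] = β/(α−1) = 20.03290/8.30 = 2.4136.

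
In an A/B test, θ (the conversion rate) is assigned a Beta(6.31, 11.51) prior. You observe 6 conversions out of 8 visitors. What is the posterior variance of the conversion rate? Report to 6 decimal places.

0.009301

The Beta prior is conjugate to a Binomial/Bernoulli likelihood; the update adds successes to α and failures to β.
Posterior: Beta(α+k, β+n−k) = Beta(6.31+6, 11.51+2) = Beta(12.31, 13.51).
Var = αβ/((α+β)²(α+β+1)) = 12.31·13.51/(25.82²·26.82) = 0.009301.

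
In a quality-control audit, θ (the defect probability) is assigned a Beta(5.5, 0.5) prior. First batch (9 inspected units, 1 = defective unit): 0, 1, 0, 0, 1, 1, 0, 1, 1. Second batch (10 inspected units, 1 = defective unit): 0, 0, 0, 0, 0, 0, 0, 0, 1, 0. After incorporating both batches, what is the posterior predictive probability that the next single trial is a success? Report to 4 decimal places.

0.4600

The Beta prior is conjugate to a Binomial/Bernoulli likelihood; the update adds successes to α and failures to β.
After batch 1: Beta(5.5+5, 0.5+4) = Beta(10.5, 4.5).
After batch 2: Beta(10.5+1, 4.5+9) = Beta(11.5, 13.5).
For a single future Bernoulli trial, P(success | data) = α/(α+β) = 0.4600.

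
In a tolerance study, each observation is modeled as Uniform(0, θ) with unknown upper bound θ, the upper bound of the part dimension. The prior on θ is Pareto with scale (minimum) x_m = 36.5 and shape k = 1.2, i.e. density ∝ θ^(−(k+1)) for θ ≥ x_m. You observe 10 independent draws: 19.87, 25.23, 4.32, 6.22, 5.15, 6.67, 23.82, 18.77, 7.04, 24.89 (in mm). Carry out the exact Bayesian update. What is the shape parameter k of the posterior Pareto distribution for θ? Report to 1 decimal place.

11.2

A Pareto(scale x_m, shape k) prior on the upper bound θ of Uniform(0, θ) is conjugate: posterior is Pareto(max(x_m, max xᵢ), k + n).
Sample maximum = 25.23; prior scale x_m = 36.5 → posterior scale = max = 36.50.
Posterior shape = 1.2 + 10 = 11.2.
Posterior shape k = 11.2.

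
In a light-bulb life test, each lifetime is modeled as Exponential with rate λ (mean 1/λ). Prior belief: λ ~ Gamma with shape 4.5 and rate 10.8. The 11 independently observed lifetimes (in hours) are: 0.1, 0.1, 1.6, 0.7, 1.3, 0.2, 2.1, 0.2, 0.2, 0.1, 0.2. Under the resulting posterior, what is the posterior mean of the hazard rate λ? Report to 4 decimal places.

With a Gamma(shape α, rate β) prior on the exponential rate λ, the posterior after n observations with total T = Σxᵢ is Gamma(α+n, β+T).
Sum of observations T = 6.8 hours; n = 11.
Posterior: Gamma(4.5+11, 10.8+6.8) = Gamma(15.5, 17.6).
Posterior mean of λ = α/β = 15.5/17.6 = 0.8807.

0.8807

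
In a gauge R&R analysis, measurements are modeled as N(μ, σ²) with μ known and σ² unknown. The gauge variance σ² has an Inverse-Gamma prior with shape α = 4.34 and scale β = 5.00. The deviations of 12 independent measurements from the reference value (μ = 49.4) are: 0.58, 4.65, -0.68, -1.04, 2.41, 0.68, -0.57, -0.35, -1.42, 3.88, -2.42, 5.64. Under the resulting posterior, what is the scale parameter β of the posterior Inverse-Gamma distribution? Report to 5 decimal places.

47.47880

With known mean μ and an Inverse-Gamma(α, β) prior on σ², the Normal likelihood is conjugate: posterior is Inv-Gamma(α + n/2, β + Σ(xᵢ−μ)²/2).
Σ(xᵢ−μ)² = (0.58)² + (4.65)² + (-0.68)² + (-1.04)² + (2.41)² + (0.68)² + (-0.57)² + (-0.35)² + (-1.42)² + (3.88)² + (-2.42)² + (5.64)² = 84.9576.
Posterior: Inv-Gamma(4.34 + 12/2, 5.00 + 84.9576/2) = Inv-Gamma(10.34, 47.47880).
Posterior β = 47.47880.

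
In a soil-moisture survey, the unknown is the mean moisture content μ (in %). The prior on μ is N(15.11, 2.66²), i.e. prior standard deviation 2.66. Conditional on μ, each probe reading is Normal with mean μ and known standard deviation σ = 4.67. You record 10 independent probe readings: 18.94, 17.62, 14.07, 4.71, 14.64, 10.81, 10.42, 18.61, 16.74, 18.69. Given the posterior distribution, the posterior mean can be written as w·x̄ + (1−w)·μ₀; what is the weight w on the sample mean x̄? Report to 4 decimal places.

For Normal data with known variance σ², a Normal(μ₀, σ₀²) prior on μ is conjugate. Posterior precision = 1/σ₀² + n/σ²; posterior mean is the precision-weighted average of μ₀ and x̄.
σ₀² = 2.66² = 7.0756, σ² = 4.67² = 21.8089. Prior precision 1/σ₀² = 1/7.0756; data precision n/σ² = 10/21.8089.
w = (n/σ²)/(1/σ₀² + n/σ²) = n·σ₀²/(σ² + n·σ₀²) = 10·7.0756/(21.8089 + 10·7.0756) = 70.756/92.5649 = 0.7644.

0.7644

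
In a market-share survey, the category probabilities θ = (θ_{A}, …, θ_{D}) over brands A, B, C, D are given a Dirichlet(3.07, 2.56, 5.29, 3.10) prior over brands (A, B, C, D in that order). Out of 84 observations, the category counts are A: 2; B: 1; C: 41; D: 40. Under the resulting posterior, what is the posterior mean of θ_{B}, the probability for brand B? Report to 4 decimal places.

The Dirichlet prior is conjugate to the Multinomial likelihood: each posterior αⱼ = prior αⱼ + observed count nⱼ.
Posterior concentration: (5.07, 3.56, 46.29, 43.10), total = 98.02.
E[θ_{B}|data] = α_{B}/Σα = 3.56/98.02 = 0.0363.

0.0363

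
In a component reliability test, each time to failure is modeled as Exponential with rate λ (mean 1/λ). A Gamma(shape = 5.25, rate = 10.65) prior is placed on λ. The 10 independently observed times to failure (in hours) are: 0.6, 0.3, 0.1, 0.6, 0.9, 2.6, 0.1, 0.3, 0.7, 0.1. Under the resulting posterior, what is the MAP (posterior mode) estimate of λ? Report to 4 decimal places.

With a Gamma(shape α, rate β) prior on the exponential rate λ, the posterior after n observations with total T = Σxᵢ is Gamma(α+n, β+T).
Sum of observations T = 6.3 hours; n = 10.
Posterior: Gamma(5.25+10, 10.65+6.3) = Gamma(15.25, 16.95).
Mode = (α−1)/β = 0.8407.

0.8407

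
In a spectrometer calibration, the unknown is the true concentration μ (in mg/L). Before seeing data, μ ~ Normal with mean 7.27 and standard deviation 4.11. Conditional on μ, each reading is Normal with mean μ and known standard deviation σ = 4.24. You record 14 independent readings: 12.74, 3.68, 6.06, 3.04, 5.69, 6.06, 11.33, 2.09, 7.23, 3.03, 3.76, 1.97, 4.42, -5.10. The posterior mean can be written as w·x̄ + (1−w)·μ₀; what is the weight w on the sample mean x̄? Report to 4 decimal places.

For Normal data with known variance σ², a Normal(μ₀, σ₀²) prior on μ is conjugate. Posterior precision = 1/σ₀² + n/σ²; posterior mean is the precision-weighted average of μ₀ and x̄.
σ₀² = 4.11² = 16.8921, σ² = 4.24² = 17.9776. Prior precision 1/σ₀² = 1/16.8921; data precision n/σ² = 14/17.9776.
w = (n/σ²)/(1/σ₀² + n/σ²) = n·σ₀²/(σ² + n·σ₀²) = 14·16.8921/(17.9776 + 14·16.8921) = 236.4894/254.467 = 0.9294.

0.9294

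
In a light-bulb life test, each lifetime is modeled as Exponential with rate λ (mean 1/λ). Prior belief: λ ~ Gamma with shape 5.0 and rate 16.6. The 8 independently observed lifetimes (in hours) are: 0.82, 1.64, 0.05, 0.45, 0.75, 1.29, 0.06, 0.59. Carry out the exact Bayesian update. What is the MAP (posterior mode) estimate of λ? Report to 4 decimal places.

With a Gamma(shape α, rate β) prior on the exponential rate λ, the posterior after n observations with total T = Σxᵢ is Gamma(α+n, β+T).
Sum of observations T = 5.65 hours; n = 8.
Posterior: Gamma(5.0+8, 16.6+5.65) = Gamma(13.0, 22.25).
Mode = (α−1)/β = 0.5393.

0.5393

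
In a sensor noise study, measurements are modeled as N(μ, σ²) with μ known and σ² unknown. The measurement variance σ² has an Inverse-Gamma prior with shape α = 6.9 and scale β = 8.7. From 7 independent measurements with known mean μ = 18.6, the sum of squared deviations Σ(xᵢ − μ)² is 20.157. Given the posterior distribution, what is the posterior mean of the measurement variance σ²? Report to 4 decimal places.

1.9977

With known mean μ and an Inverse-Gamma(α, β) prior on σ², the Normal likelihood is conjugate: posterior is Inv-Gamma(α + n/2, β + Σ(xᵢ−μ)²/2).
Posterior: Inv-Gamma(6.9 + 7/2, 8.7 + 20.157/2) = Inv-Gamma(10.40, 18.7785).
E[σ²|data] = β/(α−1) = 18.7785/9.40 = 1.9977.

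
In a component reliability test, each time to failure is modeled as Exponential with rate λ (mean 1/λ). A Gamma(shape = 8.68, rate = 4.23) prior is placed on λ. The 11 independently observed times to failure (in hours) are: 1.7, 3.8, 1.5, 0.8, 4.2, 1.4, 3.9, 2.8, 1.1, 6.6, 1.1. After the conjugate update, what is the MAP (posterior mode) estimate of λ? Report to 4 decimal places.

With a Gamma(shape α, rate β) prior on the exponential rate λ, the posterior after n observations with total T = Σxᵢ is Gamma(α+n, β+T).
Sum of observations T = 28.9 hours; n = 11.
Posterior: Gamma(8.68+11, 4.23+28.9) = Gamma(19.68, 33.13).
Mode = (α−1)/β = 0.5638.

0.5638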